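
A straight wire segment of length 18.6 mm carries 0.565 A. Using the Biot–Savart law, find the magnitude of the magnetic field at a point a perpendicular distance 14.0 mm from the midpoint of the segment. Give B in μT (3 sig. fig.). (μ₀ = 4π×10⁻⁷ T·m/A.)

B ≈ 4.47 μT

For a finite straight segment, B = (μ₀I/4πd)(sinθ₁ + sinθ₂), where θ₁, θ₂ are the angles from the perpendicular to each end.
The perpendicular from the point meets the wire at its midpoint, so each end is L/2 = 0.0093 m away along the wire.
sinθ₁ = 0.0093/√(0.0093²+0.014²) = 0.5533; sinθ₂ = 0.0093/√(0.0093²+0.014²) = 0.5533.
B = (4π×10⁻⁷ × 0.565) / (4π × 0.014) × (0.5533 + 0.5533) = 4.47×10⁻⁶ T.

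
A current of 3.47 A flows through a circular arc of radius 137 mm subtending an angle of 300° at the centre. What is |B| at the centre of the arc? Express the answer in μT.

The Biot–Savart field of a circular arc at its centre is B = μ₀Iφ/(4πR), with φ = 5.236 rad.
B = (4π×10⁻⁷ × 3.47 × 5.236) / (4π × 0.137) = 1.33×10⁻⁵ T.

B ≈ 13.3 μT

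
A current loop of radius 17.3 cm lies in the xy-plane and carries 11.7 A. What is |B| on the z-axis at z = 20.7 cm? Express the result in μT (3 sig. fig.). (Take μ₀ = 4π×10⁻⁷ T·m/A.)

B ≈ 11.2 μT

On the axis of a circular loop, B = μ₀IR² / [2(R²+z²)^(3/2)].
R² + z² = (0.173)² + (0.207)² = 0.07278 m², and (R²+z²)^(3/2) = 1.96×10⁻² m³.
B = (4π×10⁻⁷ × 11.7 × 0.02993) / (2 × 1.96×10⁻²) = 1.12×10⁻⁵ T.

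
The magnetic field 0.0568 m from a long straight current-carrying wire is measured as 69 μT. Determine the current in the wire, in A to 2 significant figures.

For a long straight wire B = μ₀I/(2πd), so I = 2πdB/μ₀.
I = 2π × 0.0568 × 6.90×10⁻⁵ / (4π×10⁻⁷) = 19.6 A.

I ≈ 20 A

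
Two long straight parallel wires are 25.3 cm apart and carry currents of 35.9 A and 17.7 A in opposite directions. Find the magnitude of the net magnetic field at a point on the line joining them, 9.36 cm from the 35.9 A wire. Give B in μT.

B ≈ 98.9 μT

Each long wire gives B = μ₀I/(2πd). Distances are d₁ = 0.0936 m and d₂ = 0.1594 m.
B₁ = 7.67×10⁻⁵ T, B₂ = 2.22×10⁻⁵ T.
Between antiparallel currents both contributions point the same way, so they add. B = B₁ + B₂ = 7.67×10⁻⁵ + 2.22×10⁻⁵ = 9.89×10⁻⁵ T.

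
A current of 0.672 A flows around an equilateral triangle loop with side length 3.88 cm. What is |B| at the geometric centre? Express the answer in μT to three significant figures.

Each side is a finite straight segment at perpendicular distance d = a/(2 tan(π/3)) = 0.0112 m from the centre, with end-angles ±π/3.
One side contributes B₁ = (μ₀I/4πd)·2 sin(π/3) = 1.04×10⁻⁵ T.
All 3 sides add in the same direction: B = 3 × 1.04×10⁻⁵ = 3.12×10⁻⁵ T.

B ≈ 31.2 μT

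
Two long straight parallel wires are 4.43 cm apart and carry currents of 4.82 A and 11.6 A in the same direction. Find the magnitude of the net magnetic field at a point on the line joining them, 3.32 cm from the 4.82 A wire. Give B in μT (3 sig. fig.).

B ≈ 180 μT

Each long wire gives B = μ₀I/(2πd). Distances are d₁ = 0.0332 m and d₂ = 0.0111 m.
B₁ = 2.90×10⁻⁵ T, B₂ = 2.09×10⁻⁴ T.
Between parallel currents the two contributions point in opposite directions, so they subtract. B = |B₁ − B₂| = |2.90×10⁻⁵ − 2.09×10⁻⁴| = 1.80×10⁻⁴ T.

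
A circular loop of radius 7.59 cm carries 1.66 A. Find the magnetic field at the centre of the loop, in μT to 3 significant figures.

At the centre of a circular loop the Biot–Savart law gives B = μ₀I/(2R).
B = (4π×10⁻⁷ × 1.66) / (2 × 0.0759) = 1.37×10⁻⁵ T.

B ≈ 13.7 μT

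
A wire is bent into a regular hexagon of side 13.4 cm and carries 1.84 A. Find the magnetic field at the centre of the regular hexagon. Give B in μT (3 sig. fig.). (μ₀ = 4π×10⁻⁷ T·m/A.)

Each side is a finite straight segment at perpendicular distance d = a/(2 tan(π/6)) = 0.116 m from the centre, with end-angles ±π/6.
One side contributes B₁ = (μ₀I/4πd)·2 sin(π/6) = 1.59×10⁻⁶ T.
All 6 sides add in the same direction: B = 6 × 1.59×10⁻⁶ = 9.51×10⁻⁶ T.

B ≈ 9.51 μT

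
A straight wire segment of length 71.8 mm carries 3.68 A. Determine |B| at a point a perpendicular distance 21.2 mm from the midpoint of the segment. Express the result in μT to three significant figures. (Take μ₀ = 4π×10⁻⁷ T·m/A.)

B ≈ 29.9 μT

For a finite straight segment, B = (μ₀I/4πd)(sinθ₁ + sinθ₂), where θ₁, θ₂ are the angles from the perpendicular to each end.
The perpendicular from the point meets the wire at its midpoint, so each end is L/2 = 0.0359 m away along the wire.
sinθ₁ = 0.0359/√(0.0359²+0.0212²) = 0.8611; sinθ₂ = 0.0359/√(0.0359²+0.0212²) = 0.8611.
B = (4π×10⁻⁷ × 3.68) / (4π × 0.0212) × (0.8611 + 0.8611) = 2.99×10⁻⁵ T.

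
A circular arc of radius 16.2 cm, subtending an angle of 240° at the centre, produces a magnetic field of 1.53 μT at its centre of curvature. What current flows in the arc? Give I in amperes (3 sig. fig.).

For a circular arc, B = μ₀Iφ/(4πR) with φ in radians; here φ = 4.189 rad.
So I = 4πRB/(μ₀φ) = 4π × 0.162 × 1.53×10⁻⁶ / (4π×10⁻⁷ × 4.189) = 0.592 A.

I ≈ 0.592 A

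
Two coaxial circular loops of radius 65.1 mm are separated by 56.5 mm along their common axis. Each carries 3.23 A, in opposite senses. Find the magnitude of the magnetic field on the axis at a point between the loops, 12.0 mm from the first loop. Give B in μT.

B ≈ 12.1 μT

Each loop contributes B = μ₀IR²/[2(R²+z²)^(3/2)] on the axis, with z measured from that loop.
Loop 1 (z = 0.012 m): B₁ = 2.97×10⁻⁵ T. Loop 2 (z = 0.0445 m): B₂ = 1.75×10⁻⁵ T.
The fields oppose: B = |B₁ − B₂| = 1.21×10⁻⁵ T.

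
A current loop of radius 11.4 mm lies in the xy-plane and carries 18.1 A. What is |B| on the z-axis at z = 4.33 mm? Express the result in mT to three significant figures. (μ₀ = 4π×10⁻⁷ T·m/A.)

On the axis of a circular loop, B = μ₀IR² / [2(R²+z²)^(3/2)].
R² + z² = (0.0114)² + (0.00433)² = 0.0001487 m², and (R²+z²)^(3/2) = 1.81×10⁻⁶ m³.
B = (4π×10⁻⁷ × 18.1 × 0.00013) / (2 × 1.81×10⁻⁶) = 8.15×10⁻⁴ T.

B ≈ 0.815 mT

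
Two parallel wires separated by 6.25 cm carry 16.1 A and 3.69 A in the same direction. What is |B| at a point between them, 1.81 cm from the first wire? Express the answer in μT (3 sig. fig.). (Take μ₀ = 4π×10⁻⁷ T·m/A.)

B ≈ 161 μT

Each long wire gives B = μ₀I/(2πd). Distances are d₁ = 0.0181 m and d₂ = 0.0444 m.
B₁ = 1.78×10⁻⁴ T, B₂ = 1.66×10⁻⁵ T.
Between parallel currents the two contributions point in opposite directions, so they subtract. B = |B₁ − B₂| = |1.78×10⁻⁴ − 1.66×10⁻⁵| = 1.61×10⁻⁴ T.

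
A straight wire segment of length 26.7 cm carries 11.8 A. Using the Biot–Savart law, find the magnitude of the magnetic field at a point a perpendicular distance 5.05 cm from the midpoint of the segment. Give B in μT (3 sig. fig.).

B ≈ 43.7 μT

For a finite straight segment, B = (μ₀I/4πd)(sinθ₁ + sinθ₂), where θ₁, θ₂ are the angles from the perpendicular to each end.
The perpendicular from the point meets the wire at its midpoint, so each end is L/2 = 0.1335 m away along the wire.
sinθ₁ = 0.1335/√(0.1335²+0.0505²) = 0.9353; sinθ₂ = 0.1335/√(0.1335²+0.0505²) = 0.9353.
B = (4π×10⁻⁷ × 11.8) / (4π × 0.0505) × (0.9353 + 0.9353) = 4.37×10⁻⁵ T.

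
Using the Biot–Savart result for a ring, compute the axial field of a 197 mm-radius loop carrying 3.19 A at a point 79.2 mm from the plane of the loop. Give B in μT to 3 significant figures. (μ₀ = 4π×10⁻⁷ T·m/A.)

B ≈ 8.13 μT

On the axis of a circular loop, B = μ₀IR² / [2(R²+z²)^(3/2)].
R² + z² = (0.197)² + (0.0792)² = 0.04508 m², and (R²+z²)^(3/2) = 9.57×10⁻³ m³.
B = (4π×10⁻⁷ × 3.19 × 0.03881) / (2 × 9.57×10⁻³) = 8.13×10⁻⁶ T.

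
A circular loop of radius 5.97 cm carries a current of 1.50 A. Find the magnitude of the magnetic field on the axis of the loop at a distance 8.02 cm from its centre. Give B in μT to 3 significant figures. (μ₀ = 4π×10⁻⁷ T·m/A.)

B ≈ 3.36 μT

On the axis of a circular loop, B = μ₀IR² / [2(R²+z²)^(3/2)].
R² + z² = (0.0597)² + (0.0802)² = 0.009996 m², and (R²+z²)^(3/2) = 9.99×10⁻⁴ m³.
B = (4π×10⁻⁷ × 1.50 × 0.003564) / (2 × 9.99×10⁻⁴) = 3.36×10⁻⁶ T.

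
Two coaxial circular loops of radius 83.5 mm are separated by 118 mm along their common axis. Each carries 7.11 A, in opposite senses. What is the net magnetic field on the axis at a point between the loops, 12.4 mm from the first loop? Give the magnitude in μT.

B ≈ 39.0 μT

Each loop contributes B = μ₀IR²/[2(R²+z²)^(3/2)] on the axis, with z measured from that loop.
Loop 1 (z = 0.0124 m): B₁ = 5.18×10⁻⁵ T. Loop 2 (z = 0.1056 m): B₂ = 1.28×10⁻⁵ T.
The fields oppose: B = |B₁ − B₂| = 3.90×10⁻⁵ T.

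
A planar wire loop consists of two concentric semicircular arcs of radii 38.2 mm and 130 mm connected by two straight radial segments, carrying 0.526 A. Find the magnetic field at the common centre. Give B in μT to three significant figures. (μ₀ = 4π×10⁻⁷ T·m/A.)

The radial connectors point toward the centre, so dl × r̂ = 0 and they contribute nothing.
Each semicircle gives μ₀I/(4R): inner arc 4.33×10⁻⁶ T, outer arc 1.27×10⁻⁶ T.
The two arcs carry current in opposite angular senses, so their fields oppose: B = |4.33×10⁻⁶ − 1.27×10⁻⁶| = 3.05×10⁻⁶ T.

B ≈ 3.05 μT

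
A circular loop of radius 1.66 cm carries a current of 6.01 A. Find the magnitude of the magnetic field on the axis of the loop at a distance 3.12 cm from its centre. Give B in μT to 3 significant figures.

B ≈ 23.6 μT

On the axis of a circular loop, B = μ₀IR² / [2(R²+z²)^(3/2)].
R² + z² = (0.0166)² + (0.0312)² = 0.001249 m², and (R²+z²)^(3/2) = 4.41×10⁻⁵ m³.
B = (4π×10⁻⁷ × 6.01 × 0.0002756) / (2 × 4.41×10⁻⁵) = 2.36×10⁻⁵ T.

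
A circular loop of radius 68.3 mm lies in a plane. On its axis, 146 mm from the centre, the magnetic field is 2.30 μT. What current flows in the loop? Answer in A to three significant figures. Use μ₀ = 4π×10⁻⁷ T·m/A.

On the axis of a loop, B = μ₀IR²/[2(R²+z²)^(3/2)], so I = 2B(R²+z²)^(3/2)/(μ₀R²).
R² + z² = 0.004665 + 0.02132 = 0.02598 m²; raised to 3/2 gives 4.19×10⁻³ m³.
I = 2 × 2.30×10⁻⁶ × 4.19×10⁻³ / (1.26×10⁻⁶ × 0.004665) = 3.29 A.

I ≈ 3.29 A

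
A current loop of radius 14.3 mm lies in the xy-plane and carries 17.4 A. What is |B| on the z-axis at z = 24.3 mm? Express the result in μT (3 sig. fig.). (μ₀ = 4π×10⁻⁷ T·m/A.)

On the axis of a circular loop, B = μ₀IR² / [2(R²+z²)^(3/2)].
R² + z² = (0.0143)² + (0.0243)² = 0.000795 m², and (R²+z²)^(3/2) = 2.24×10⁻⁵ m³.
B = (4π×10⁻⁷ × 17.4 × 0.0002045) / (2 × 2.24×10⁻⁵) = 9.97×10⁻⁵ T.

B ≈ 99.7 μT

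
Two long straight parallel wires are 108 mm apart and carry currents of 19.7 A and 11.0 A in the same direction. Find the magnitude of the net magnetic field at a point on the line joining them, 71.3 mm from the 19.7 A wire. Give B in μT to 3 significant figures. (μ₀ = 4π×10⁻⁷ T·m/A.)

Each long wire gives B = μ₀I/(2πd). Distances are d₁ = 0.0713 m and d₂ = 0.0367 m.
B₁ = 5.53×10⁻⁵ T, B₂ = 5.99×10⁻⁵ T.
Between parallel currents the two contributions point in opposite directions, so they subtract. B = |B₁ − B₂| = |5.53×10⁻⁵ − 5.99×10⁻⁵| = 4.69×10⁻⁶ T.

B ≈ 4.69 μT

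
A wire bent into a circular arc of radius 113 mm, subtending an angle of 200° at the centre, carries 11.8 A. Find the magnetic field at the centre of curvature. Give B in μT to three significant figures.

B ≈ 36.5 μT

The Biot–Savart field of a circular arc at its centre is B = μ₀Iφ/(4πR), with φ = 3.491 rad.
B = (4π×10⁻⁷ × 11.8 × 3.491) / (4π × 0.113) = 3.65×10⁻⁵ T.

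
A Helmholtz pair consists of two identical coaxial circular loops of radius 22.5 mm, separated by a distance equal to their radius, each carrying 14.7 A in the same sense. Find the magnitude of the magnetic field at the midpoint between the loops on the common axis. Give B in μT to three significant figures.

B ≈ 587 μT

Each loop contributes B = μ₀IR²/[2(R²+z²)^(3/2)] on the axis, with z measured from that loop.
Loop 1 (z = 0.01125 m): B₁ = 2.94×10⁻⁴ T. Loop 2 (z = 0.01125 m): B₂ = 2.94×10⁻⁴ T.
The fields add: B = B₁ + B₂ = 5.87×10⁻⁴ T.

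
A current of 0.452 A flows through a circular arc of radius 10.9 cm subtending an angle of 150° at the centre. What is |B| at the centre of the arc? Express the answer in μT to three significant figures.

The Biot–Savart field of a circular arc at its centre is B = μ₀Iφ/(4πR), with φ = 2.618 rad.
B = (4π×10⁻⁷ × 0.452 × 2.618) / (4π × 0.109) = 1.09×10⁻⁶ T.

B ≈ 1.09 μT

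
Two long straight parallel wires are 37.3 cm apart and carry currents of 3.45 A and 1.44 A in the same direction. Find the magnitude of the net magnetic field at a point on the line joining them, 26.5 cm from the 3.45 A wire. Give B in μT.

B ≈ 0.0629 μT

Each long wire gives B = μ₀I/(2πd). Distances are d₁ = 0.265 m and d₂ = 0.108 m.
B₁ = 2.60×10⁻⁶ T, B₂ = 2.67×10⁻⁶ T.
Between parallel currents the two contributions point in opposite directions, so they subtract. B = |B₁ − B₂| = |2.60×10⁻⁶ − 2.67×10⁻⁶| = 6.29×10⁻⁸ T.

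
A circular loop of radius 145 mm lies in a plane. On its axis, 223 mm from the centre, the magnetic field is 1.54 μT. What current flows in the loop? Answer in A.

I ≈ 2.19 A

On the axis of a loop, B = μ₀IR²/[2(R²+z²)^(3/2)], so I = 2B(R²+z²)^(3/2)/(μ₀R²).
R² + z² = 0.02102 + 0.04973 = 0.07075 m²; raised to 3/2 gives 1.88×10⁻² m³.
I = 2 × 1.54×10⁻⁶ × 1.88×10⁻² / (1.26×10⁻⁶ × 0.02102) = 2.19 A.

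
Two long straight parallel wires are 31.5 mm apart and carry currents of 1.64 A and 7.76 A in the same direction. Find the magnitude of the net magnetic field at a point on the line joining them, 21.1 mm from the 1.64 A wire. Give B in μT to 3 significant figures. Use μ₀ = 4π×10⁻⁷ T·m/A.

Each long wire gives B = μ₀I/(2πd). Distances are d₁ = 0.0211 m and d₂ = 0.0104 m.
B₁ = 1.55×10⁻⁵ T, B₂ = 1.49×10⁻⁴ T.
Between parallel currents the two contributions point in opposite directions, so they subtract. B = |B₁ − B₂| = |1.55×10⁻⁵ − 1.49×10⁻⁴| = 1.34×10⁻⁴ T.

B ≈ 134 μT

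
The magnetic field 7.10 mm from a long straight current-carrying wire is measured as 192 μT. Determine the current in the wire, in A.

For a long straight wire B = μ₀I/(2πd), so I = 2πdB/μ₀.
I = 2π × 0.0071 × 1.92×10⁻⁴ / (4π×10⁻⁷) = 6.82 A.

I ≈ 6.82 A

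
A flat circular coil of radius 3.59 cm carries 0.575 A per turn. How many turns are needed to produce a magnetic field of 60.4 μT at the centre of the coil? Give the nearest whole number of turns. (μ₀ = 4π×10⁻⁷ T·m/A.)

For an N-turn coil, B = Nμ₀I/(2R). A single turn gives B₁ = 1.01×10⁻⁵ T with R = 0.0359 m.
N = B/B₁ = 6.04×10⁻⁵ / 1.01×10⁻⁵ = 6.00.

N = 6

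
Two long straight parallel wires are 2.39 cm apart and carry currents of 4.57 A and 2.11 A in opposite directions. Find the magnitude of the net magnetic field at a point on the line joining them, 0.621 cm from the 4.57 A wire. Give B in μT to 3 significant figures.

Each long wire gives B = μ₀I/(2πd). Distances are d₁ = 0.00621 m and d₂ = 0.01769 m.
B₁ = 1.47×10⁻⁴ T, B₂ = 2.39×10⁻⁵ T.
Between antiparallel currents both contributions point the same way, so they add. B = B₁ + B₂ = 1.47×10⁻⁴ + 2.39×10⁻⁵ = 1.71×10⁻⁴ T.

B ≈ 171 μT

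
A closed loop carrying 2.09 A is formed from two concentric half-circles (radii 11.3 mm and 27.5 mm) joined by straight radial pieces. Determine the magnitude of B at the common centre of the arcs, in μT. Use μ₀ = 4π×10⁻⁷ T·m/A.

The radial connectors point toward the centre, so dl × r̂ = 0 and they contribute nothing.
Each semicircle gives μ₀I/(4R): inner arc 5.81×10⁻⁵ T, outer arc 2.39×10⁻⁵ T.
The two arcs carry current in opposite angular senses, so their fields oppose: B = |5.81×10⁻⁵ − 2.39×10⁻⁵| = 3.42×10⁻⁵ T.

B ≈ 34.2 μT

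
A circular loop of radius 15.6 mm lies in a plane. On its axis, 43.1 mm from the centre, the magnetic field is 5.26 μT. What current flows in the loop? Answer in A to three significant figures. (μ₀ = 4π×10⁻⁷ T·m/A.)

On the axis of a loop, B = μ₀IR²/[2(R²+z²)^(3/2)], so I = 2B(R²+z²)^(3/2)/(μ₀R²).
R² + z² = 0.0002434 + 0.001858 = 0.002101 m²; raised to 3/2 gives 9.63×10⁻⁵ m³.
I = 2 × 5.26×10⁻⁶ × 9.63×10⁻⁵ / (1.26×10⁻⁶ × 0.0002434) = 3.31 A.

I ≈ 3.31 A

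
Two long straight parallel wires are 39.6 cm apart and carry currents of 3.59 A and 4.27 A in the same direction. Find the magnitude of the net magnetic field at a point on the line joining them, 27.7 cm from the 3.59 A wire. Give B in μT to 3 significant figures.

B ≈ 4.58 μT

Each long wire gives B = μ₀I/(2πd). Distances are d₁ = 0.277 m and d₂ = 0.119 m.
B₁ = 2.59×10⁻⁶ T, B₂ = 7.18×10⁻⁶ T.
Between parallel currents the two contributions point in opposite directions, so they subtract. B = |B₁ − B₂| = |2.59×10⁻⁶ − 7.18×10⁻⁶| = 4.58×10⁻⁶ T.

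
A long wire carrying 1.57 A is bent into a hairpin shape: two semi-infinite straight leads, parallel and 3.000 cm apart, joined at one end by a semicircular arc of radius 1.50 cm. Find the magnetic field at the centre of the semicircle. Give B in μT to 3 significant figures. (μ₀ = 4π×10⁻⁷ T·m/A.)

B ≈ 53.8 μT

The semicircular arc contributes B_arc = μ₀I·π/(4πR) = μ₀I/(4R) = 3.29×10⁻⁵ T.
Each semi-infinite lead is at perpendicular distance R = 0.015 m from the centre, with the perpendicular foot at its near end, so it contributes μ₀I/(4πR); both point the same way, together 2.09×10⁻⁵ T.
Arc and leads all point the same direction: B = 3.29×10⁻⁵ + 2.09×10⁻⁵ = 5.38×10⁻⁵ T.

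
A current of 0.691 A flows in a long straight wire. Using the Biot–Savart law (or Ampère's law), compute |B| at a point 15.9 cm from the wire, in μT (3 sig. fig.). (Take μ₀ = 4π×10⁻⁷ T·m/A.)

For an infinitely long straight wire, B = μ₀I/(2πd).
B = (4π×10⁻⁷ × 0.691) / (2π × 0.159) = 8.69×10⁻⁷ T.

B ≈ 0.869 μT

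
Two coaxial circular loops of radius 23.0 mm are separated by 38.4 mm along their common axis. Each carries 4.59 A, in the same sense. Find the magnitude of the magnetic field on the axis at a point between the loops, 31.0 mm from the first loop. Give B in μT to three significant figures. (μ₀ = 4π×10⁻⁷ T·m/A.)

B ≈ 135 μT

Each loop contributes B = μ₀IR²/[2(R²+z²)^(3/2)] on the axis, with z measured from that loop.
Loop 1 (z = 0.031 m): B₁ = 2.65×10⁻⁵ T. Loop 2 (z = 0.0074 m): B₂ = 1.08×10⁻⁴ T.
The fields add: B = B₁ + B₂ = 1.35×10⁻⁴ T.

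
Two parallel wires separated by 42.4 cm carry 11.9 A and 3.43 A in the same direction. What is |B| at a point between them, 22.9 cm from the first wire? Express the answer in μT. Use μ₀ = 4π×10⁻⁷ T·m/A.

Each long wire gives B = μ₀I/(2πd). Distances are d₁ = 0.229 m and d₂ = 0.195 m.
B₁ = 1.04×10⁻⁵ T, B₂ = 3.52×10⁻⁶ T.
Between parallel currents the two contributions point in opposite directions, so they subtract. B = |B₁ − B₂| = |1.04×10⁻⁵ − 3.52×10⁻⁶| = 6.88×10⁻⁶ T.

B ≈ 6.88 μT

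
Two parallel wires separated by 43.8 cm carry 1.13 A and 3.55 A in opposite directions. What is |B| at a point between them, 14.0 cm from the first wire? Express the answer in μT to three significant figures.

Each long wire gives B = μ₀I/(2πd). Distances are d₁ = 0.14 m and d₂ = 0.298 m.
B₁ = 1.61×10⁻⁶ T, B₂ = 2.38×10⁻⁶ T.
Between antiparallel currents both contributions point the same way, so they add. B = B₁ + B₂ = 1.61×10⁻⁶ + 2.38×10⁻⁶ = 4.00×10⁻⁶ T.

B ≈ 4.00 μT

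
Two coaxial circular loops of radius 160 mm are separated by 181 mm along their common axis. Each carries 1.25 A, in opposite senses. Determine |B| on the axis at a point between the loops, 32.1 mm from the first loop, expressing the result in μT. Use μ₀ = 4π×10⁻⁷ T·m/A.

Each loop contributes B = μ₀IR²/[2(R²+z²)^(3/2)] on the axis, with z measured from that loop.
Loop 1 (z = 0.0321 m): B₁ = 4.63×10⁻⁶ T. Loop 2 (z = 0.1489 m): B₂ = 1.93×10⁻⁶ T.
The fields oppose: B = |B₁ − B₂| = 2.70×10⁻⁶ T.

B ≈ 2.70 μT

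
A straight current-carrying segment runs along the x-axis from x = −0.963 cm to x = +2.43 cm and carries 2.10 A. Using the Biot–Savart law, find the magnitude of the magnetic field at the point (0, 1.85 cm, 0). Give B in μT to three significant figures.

B ≈ 14.3 μT

For a finite straight segment, B = (μ₀I/4πd)(sinθ₁ + sinθ₂), where θ₁, θ₂ are the angles from the perpendicular to each end.
The perpendicular distance is d = 0.0185 m; the end-offsets along the wire are a = 0.00963 m and b = 0.0243 m.
sinθ₁ = 0.00963/√(0.00963²+0.0185²) = 0.4617; sinθ₂ = 0.0243/√(0.0243²+0.0185²) = 0.7957.
B = (4π×10⁻⁷ × 2.10) / (4π × 0.0185) × (0.4617 + 0.7957) = 1.43×10⁻⁵ T.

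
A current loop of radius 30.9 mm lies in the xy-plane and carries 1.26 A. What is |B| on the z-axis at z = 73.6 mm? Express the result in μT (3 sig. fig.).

On the axis of a circular loop, B = μ₀IR² / [2(R²+z²)^(3/2)].
R² + z² = (0.0309)² + (0.0736)² = 0.006372 m², and (R²+z²)^(3/2) = 5.09×10⁻⁴ m³.
B = (4π×10⁻⁷ × 1.26 × 0.0009548) / (2 × 5.09×10⁻⁴) = 1.49×10⁻⁶ T.

B ≈ 1.49 μT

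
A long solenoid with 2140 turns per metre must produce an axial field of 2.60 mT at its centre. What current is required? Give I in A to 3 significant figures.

Inside a long solenoid B = μ₀nI with n = 2140 m⁻¹, so I = B/(μ₀n).
I = 2.60×10⁻³ / (4π×10⁻⁷ × 2140) = 0.967 A.

I ≈ 0.967 A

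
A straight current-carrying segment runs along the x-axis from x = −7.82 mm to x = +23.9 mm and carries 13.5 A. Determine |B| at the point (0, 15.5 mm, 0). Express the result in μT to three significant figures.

For a finite straight segment, B = (μ₀I/4πd)(sinθ₁ + sinθ₂), where θ₁, θ₂ are the angles from the perpendicular to each end.
The perpendicular distance is d = 0.0155 m; the end-offsets along the wire are a = 0.00782 m and b = 0.0239 m.
sinθ₁ = 0.00782/√(0.00782²+0.0155²) = 0.4504; sinθ₂ = 0.0239/√(0.0239²+0.0155²) = 0.8390.
B = (4π×10⁻⁷ × 13.5) / (4π × 0.0155) × (0.4504 + 0.8390) = 1.12×10⁻⁴ T.

B ≈ 112 μT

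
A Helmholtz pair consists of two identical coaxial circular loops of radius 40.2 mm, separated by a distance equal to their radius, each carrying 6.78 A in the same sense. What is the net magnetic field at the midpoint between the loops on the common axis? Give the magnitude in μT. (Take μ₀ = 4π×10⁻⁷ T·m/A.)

B ≈ 152 μT

Each loop contributes B = μ₀IR²/[2(R²+z²)^(3/2)] on the axis, with z measured from that loop.
Loop 1 (z = 0.0201 m): B₁ = 7.58×10⁻⁵ T. Loop 2 (z = 0.0201 m): B₂ = 7.58×10⁻⁵ T.
The fields add: B = B₁ + B₂ = 1.52×10⁻⁴ T.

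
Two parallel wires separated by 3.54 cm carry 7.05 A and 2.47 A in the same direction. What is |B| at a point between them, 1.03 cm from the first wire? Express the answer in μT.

Each long wire gives B = μ₀I/(2πd). Distances are d₁ = 0.0103 m and d₂ = 0.0251 m.
B₁ = 1.37×10⁻⁴ T, B₂ = 1.97×10⁻⁵ T.
Between parallel currents the two contributions point in opposite directions, so they subtract. B = |B₁ − B₂| = |1.37×10⁻⁴ − 1.97×10⁻⁵| = 1.17×10⁻⁴ T.

B ≈ 117 μT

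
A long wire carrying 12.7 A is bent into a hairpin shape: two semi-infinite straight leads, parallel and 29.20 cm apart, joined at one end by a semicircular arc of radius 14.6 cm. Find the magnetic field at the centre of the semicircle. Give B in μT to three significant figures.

B ≈ 44.7 μT

The semicircular arc contributes B_arc = μ₀I·π/(4πR) = μ₀I/(4R) = 2.73×10⁻⁵ T.
Each semi-infinite lead is at perpendicular distance R = 0.146 m from the centre, with the perpendicular foot at its near end, so it contributes μ₀I/(4πR); both point the same way, together 1.74×10⁻⁵ T.
Arc and leads all point the same direction: B = 2.73×10⁻⁵ + 1.74×10⁻⁵ = 4.47×10⁻⁵ T.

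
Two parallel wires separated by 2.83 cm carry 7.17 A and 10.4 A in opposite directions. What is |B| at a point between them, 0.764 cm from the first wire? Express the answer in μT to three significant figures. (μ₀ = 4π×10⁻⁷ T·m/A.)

B ≈ 288 μT

Each long wire gives B = μ₀I/(2πd). Distances are d₁ = 0.00764 m and d₂ = 0.02066 m.
B₁ = 1.88×10⁻⁴ T, B₂ = 1.01×10⁻⁴ T.
Between antiparallel currents both contributions point the same way, so they add. B = B₁ + B₂ = 1.88×10⁻⁴ + 1.01×10⁻⁴ = 2.88×10⁻⁴ T.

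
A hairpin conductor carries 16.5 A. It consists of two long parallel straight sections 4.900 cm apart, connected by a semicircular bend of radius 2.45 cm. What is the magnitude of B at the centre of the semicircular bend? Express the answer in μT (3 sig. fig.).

B ≈ 346 μT

The semicircular arc contributes B_arc = μ₀I·π/(4πR) = μ₀I/(4R) = 2.12×10⁻⁴ T.
Each semi-infinite lead is at perpendicular distance R = 0.0245 m from the centre, with the perpendicular foot at its near end, so it contributes μ₀I/(4πR); both point the same way, together 1.35×10⁻⁴ T.
Arc and leads all point the same direction: B = 2.12×10⁻⁴ + 1.35×10⁻⁴ = 3.46×10⁻⁴ T.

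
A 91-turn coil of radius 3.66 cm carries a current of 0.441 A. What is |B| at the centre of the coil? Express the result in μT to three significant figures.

B ≈ 689 μT

For an N-turn flat coil, B = Nμ₀I/(2R) with R = 0.0366 m.
B = 91 × 7.57×10⁻⁶ T = 6.89×10⁻⁴ T.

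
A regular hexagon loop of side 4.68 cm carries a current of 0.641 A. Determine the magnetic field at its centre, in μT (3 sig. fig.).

B ≈ 9.49 μT

Each side is a finite straight segment at perpendicular distance d = a/(2 tan(π/6)) = 0.04053 m from the centre, with end-angles ±π/6.
One side contributes B₁ = (μ₀I/4πd)·2 sin(π/6) = 1.58×10⁻⁶ T.
All 6 sides add in the same direction: B = 6 × 1.58×10⁻⁶ = 9.49×10⁻⁶ T.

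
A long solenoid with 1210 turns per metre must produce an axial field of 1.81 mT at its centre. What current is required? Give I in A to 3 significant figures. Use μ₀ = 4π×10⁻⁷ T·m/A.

Inside a long solenoid B = μ₀nI with n = 1210 m⁻¹, so I = B/(μ₀n).
I = 1.81×10⁻³ / (4π×10⁻⁷ × 1210) = 1.19 A.

I ≈ 1.19 A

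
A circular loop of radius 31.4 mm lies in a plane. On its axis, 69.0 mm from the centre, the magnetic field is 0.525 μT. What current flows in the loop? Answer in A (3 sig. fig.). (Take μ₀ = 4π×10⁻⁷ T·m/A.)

On the axis of a loop, B = μ₀IR²/[2(R²+z²)^(3/2)], so I = 2B(R²+z²)^(3/2)/(μ₀R²).
R² + z² = 0.000986 + 0.004761 = 0.005747 m²; raised to 3/2 gives 4.36×10⁻⁴ m³.
I = 2 × 5.25×10⁻⁷ × 4.36×10⁻⁴ / (1.26×10⁻⁶ × 0.000986) = 0.369 A.

I ≈ 0.369 A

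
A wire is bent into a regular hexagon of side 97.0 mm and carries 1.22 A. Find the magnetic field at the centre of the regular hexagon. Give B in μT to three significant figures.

Each side is a finite straight segment at perpendicular distance d = a/(2 tan(π/6)) = 0.084 m from the centre, with end-angles ±π/6.
One side contributes B₁ = (μ₀I/4πd)·2 sin(π/6) = 1.45×10⁻⁶ T.
All 6 sides add in the same direction: B = 6 × 1.45×10⁻⁶ = 8.71×10⁻⁶ T.

B ≈ 8.71 μT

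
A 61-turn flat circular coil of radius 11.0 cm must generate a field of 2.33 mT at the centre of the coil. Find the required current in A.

I ≈ 6.69 A

For an N-turn coil, B = Nμ₀I/(2R) with R = 0.11 m, so I = 2RB/(Nμ₀) = 2 × 0.11 × 2.33×10⁻³ / (61 × 4π×10⁻⁷) = 6.69 A.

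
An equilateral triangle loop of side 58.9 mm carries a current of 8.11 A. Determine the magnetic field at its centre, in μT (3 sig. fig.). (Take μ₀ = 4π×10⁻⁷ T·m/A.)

B ≈ 248 μT

Each side is a finite straight segment at perpendicular distance d = a/(2 tan(π/3)) = 0.017 m from the centre, with end-angles ±π/3.
One side contributes B₁ = (μ₀I/4πd)·2 sin(π/3) = 8.26×10⁻⁵ T.
All 3 sides add in the same direction: B = 3 × 8.26×10⁻⁵ = 2.48×10⁻⁴ T.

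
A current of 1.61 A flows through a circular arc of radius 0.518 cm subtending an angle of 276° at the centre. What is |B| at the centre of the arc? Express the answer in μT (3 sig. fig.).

B ≈ 150 μT

The Biot–Savart field of a circular arc at its centre is B = μ₀Iφ/(4πR), with φ = 4.817 rad.
B = (4π×10⁻⁷ × 1.61 × 4.817) / (4π × 0.00518) = 1.50×10⁻⁴ T.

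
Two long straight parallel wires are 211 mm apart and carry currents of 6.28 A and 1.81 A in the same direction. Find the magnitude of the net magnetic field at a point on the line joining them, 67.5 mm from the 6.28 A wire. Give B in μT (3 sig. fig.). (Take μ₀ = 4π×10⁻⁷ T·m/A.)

B ≈ 16.1 μT

Each long wire gives B = μ₀I/(2πd). Distances are d₁ = 0.0675 m and d₂ = 0.1435 m.
B₁ = 1.86×10⁻⁵ T, B₂ = 2.52×10⁻⁶ T.
Between parallel currents the two contributions point in opposite directions, so they subtract. B = |B₁ − B₂| = |1.86×10⁻⁵ − 2.52×10⁻⁶| = 1.61×10⁻⁵ T.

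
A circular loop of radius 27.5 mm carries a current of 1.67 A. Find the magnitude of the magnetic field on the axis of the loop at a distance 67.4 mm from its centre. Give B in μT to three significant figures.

On the axis of a circular loop, B = μ₀IR² / [2(R²+z²)^(3/2)].
R² + z² = (0.0275)² + (0.0674)² = 0.005299 m², and (R²+z²)^(3/2) = 3.86×10⁻⁴ m³.
B = (4π×10⁻⁷ × 1.67 × 0.0007562) / (2 × 3.86×10⁻⁴) = 2.06×10⁻⁶ T.

B ≈ 2.06 μT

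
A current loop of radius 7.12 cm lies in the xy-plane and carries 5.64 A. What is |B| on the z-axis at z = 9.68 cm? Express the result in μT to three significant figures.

B ≈ 10.4 μT

On the axis of a circular loop, B = μ₀IR² / [2(R²+z²)^(3/2)].
R² + z² = (0.0712)² + (0.0968)² = 0.01444 m², and (R²+z²)^(3/2) = 1.74×10⁻³ m³.
B = (4π×10⁻⁷ × 5.64 × 0.005069) / (2 × 1.74×10⁻³) = 1.04×10⁻⁵ T.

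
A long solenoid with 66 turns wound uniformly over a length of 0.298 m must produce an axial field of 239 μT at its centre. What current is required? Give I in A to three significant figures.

I ≈ 0.859 A

Inside a long solenoid B = μ₀nI with n = 221.5 m⁻¹, so I = B/(μ₀n).
I = 2.39×10⁻⁴ / (4π×10⁻⁷ × 221.5) = 0.859 A.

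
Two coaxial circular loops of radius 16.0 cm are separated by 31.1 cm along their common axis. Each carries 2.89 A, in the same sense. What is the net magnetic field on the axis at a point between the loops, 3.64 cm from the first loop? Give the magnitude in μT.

B ≈ 12.0 μT

Each loop contributes B = μ₀IR²/[2(R²+z²)^(3/2)] on the axis, with z measured from that loop.
Loop 1 (z = 0.0364 m): B₁ = 1.05×10⁻⁵ T. Loop 2 (z = 0.2746 m): B₂ = 1.45×10⁻⁶ T.
The fields add: B = B₁ + B₂ = 1.20×10⁻⁵ T.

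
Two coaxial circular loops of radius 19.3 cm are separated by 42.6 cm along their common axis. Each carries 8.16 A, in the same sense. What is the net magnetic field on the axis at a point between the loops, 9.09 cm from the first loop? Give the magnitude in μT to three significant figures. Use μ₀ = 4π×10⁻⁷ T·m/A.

B ≈ 23.0 μT

Each loop contributes B = μ₀IR²/[2(R²+z²)^(3/2)] on the axis, with z measured from that loop.
Loop 1 (z = 0.0909 m): B₁ = 1.97×10⁻⁵ T. Loop 2 (z = 0.3351 m): B₂ = 3.30×10⁻⁶ T.
The fields add: B = B₁ + B₂ = 2.30×10⁻⁵ T.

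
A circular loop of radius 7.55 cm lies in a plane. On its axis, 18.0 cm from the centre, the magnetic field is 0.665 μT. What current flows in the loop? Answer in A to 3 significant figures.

On the axis of a loop, B = μ₀IR²/[2(R²+z²)^(3/2)], so I = 2B(R²+z²)^(3/2)/(μ₀R²).
R² + z² = 0.0057 + 0.0324 = 0.0381 m²; raised to 3/2 gives 7.44×10⁻³ m³.
I = 2 × 6.65×10⁻⁷ × 7.44×10⁻³ / (1.26×10⁻⁶ × 0.0057) = 1.38 A.

I ≈ 1.38 A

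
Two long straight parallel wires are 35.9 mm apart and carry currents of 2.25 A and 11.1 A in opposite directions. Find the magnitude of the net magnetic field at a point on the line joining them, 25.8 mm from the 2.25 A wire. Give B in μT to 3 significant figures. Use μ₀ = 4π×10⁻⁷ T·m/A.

Each long wire gives B = μ₀I/(2πd). Distances are d₁ = 0.0258 m and d₂ = 0.0101 m.
B₁ = 1.74×10⁻⁵ T, B₂ = 2.20×10⁻⁴ T.
Between antiparallel currents both contributions point the same way, so they add. B = B₁ + B₂ = 1.74×10⁻⁵ + 2.20×10⁻⁴ = 2.37×10⁻⁴ T.

B ≈ 237 μT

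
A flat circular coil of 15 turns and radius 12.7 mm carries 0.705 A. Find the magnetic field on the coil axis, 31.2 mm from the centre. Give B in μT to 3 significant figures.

B ≈ 28.0 μT

For an N-turn flat coil, B = Nμ₀IR²/[2(R²+z²)^(3/2)] with R = 0.0127 m, z = 0.0312 m.
B = 15 × 1.87×10⁻⁶ T = 2.80×10⁻⁵ T.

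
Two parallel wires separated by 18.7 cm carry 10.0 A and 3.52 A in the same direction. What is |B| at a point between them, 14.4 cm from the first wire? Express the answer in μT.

B ≈ 2.48 μT

Each long wire gives B = μ₀I/(2πd). Distances are d₁ = 0.144 m and d₂ = 0.043 m.
B₁ = 1.39×10⁻⁵ T, B₂ = 1.64×10⁻⁵ T.
Between parallel currents the two contributions point in opposite directions, so they subtract. B = |B₁ − B₂| = |1.39×10⁻⁵ − 1.64×10⁻⁵| = 2.48×10⁻⁶ T.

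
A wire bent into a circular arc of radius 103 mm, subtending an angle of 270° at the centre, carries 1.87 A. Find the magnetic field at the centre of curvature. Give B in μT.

The Biot–Savart field of a circular arc at its centre is B = μ₀Iφ/(4πR), with φ = 4.712 rad.
B = (4π×10⁻⁷ × 1.87 × 4.712) / (4π × 0.103) = 8.56×10⁻⁶ T.

B ≈ 8.56 μT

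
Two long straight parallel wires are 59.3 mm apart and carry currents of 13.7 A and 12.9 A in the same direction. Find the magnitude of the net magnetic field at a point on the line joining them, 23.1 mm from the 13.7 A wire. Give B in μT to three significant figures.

Each long wire gives B = μ₀I/(2πd). Distances are d₁ = 0.0231 m and d₂ = 0.0362 m.
B₁ = 1.19×10⁻⁴ T, B₂ = 7.13×10⁻⁵ T.
Between parallel currents the two contributions point in opposite directions, so they subtract. B = |B₁ − B₂| = |1.19×10⁻⁴ − 7.13×10⁻⁵| = 4.73×10⁻⁵ T.

B ≈ 47.3 μT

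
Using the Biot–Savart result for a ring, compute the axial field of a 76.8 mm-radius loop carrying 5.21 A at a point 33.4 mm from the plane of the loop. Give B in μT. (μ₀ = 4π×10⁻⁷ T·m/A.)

B ≈ 32.9 μT

On the axis of a circular loop, B = μ₀IR² / [2(R²+z²)^(3/2)].
R² + z² = (0.0768)² + (0.0334)² = 0.007014 m², and (R²+z²)^(3/2) = 5.87×10⁻⁴ m³.
B = (4π×10⁻⁷ × 5.21 × 0.005898) / (2 × 5.87×10⁻⁴) = 3.29×10⁻⁵ T.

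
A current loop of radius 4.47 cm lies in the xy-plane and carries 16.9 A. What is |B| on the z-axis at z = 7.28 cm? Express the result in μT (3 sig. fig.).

On the axis of a circular loop, B = μ₀IR² / [2(R²+z²)^(3/2)].
R² + z² = (0.0447)² + (0.0728)² = 0.007298 m², and (R²+z²)^(3/2) = 6.23×10⁻⁴ m³.
B = (4π×10⁻⁷ × 16.9 × 0.001998) / (2 × 6.23×10⁻⁴) = 3.40×10⁻⁵ T.

B ≈ 34.0 μT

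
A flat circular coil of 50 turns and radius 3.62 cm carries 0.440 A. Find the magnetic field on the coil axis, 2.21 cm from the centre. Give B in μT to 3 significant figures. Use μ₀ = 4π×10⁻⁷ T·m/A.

For an N-turn flat coil, B = Nμ₀IR²/[2(R²+z²)^(3/2)] with R = 0.0362 m, z = 0.0221 m.
B = 50 × 4.75×10⁻⁶ T = 2.37×10⁻⁴ T.

B ≈ 237 μT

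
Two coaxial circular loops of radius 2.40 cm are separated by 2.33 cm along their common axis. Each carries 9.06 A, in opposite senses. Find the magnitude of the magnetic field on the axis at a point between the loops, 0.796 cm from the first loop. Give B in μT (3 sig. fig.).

Each loop contributes B = μ₀IR²/[2(R²+z²)^(3/2)] on the axis, with z measured from that loop.
Loop 1 (z = 0.00796 m): B₁ = 2.03×10⁻⁴ T. Loop 2 (z = 0.01534 m): B₂ = 1.42×10⁻⁴ T.
The fields oppose: B = |B₁ − B₂| = 6.09×10⁻⁵ T.

B ≈ 60.9 μT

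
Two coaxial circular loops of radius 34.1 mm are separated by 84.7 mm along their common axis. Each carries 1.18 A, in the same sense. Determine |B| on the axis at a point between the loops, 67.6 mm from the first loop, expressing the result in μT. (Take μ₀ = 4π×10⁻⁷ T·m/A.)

B ≈ 17.5 μT

Each loop contributes B = μ₀IR²/[2(R²+z²)^(3/2)] on the axis, with z measured from that loop.
Loop 1 (z = 0.0676 m): B₁ = 1.99×10⁻⁶ T. Loop 2 (z = 0.0171 m): B₂ = 1.55×10⁻⁵ T.
The fields add: B = B₁ + B₂ = 1.75×10⁻⁵ T.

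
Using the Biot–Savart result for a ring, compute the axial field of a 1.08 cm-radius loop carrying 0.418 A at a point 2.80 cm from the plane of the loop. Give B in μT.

On the axis of a circular loop, B = μ₀IR² / [2(R²+z²)^(3/2)].
R² + z² = (0.0108)² + (0.028)² = 0.0009006 m², and (R²+z²)^(3/2) = 2.70×10⁻⁵ m³.
B = (4π×10⁻⁷ × 0.418 × 0.0001166) / (2 × 2.70×10⁻⁵) = 1.13×10⁻⁶ T.

B ≈ 1.13 μT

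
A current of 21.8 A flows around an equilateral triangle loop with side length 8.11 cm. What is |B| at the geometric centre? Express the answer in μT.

Each side is a finite straight segment at perpendicular distance d = a/(2 tan(π/3)) = 0.02341 m from the centre, with end-angles ±π/3.
One side contributes B₁ = (μ₀I/4πd)·2 sin(π/3) = 1.61×10⁻⁴ T.
All 3 sides add in the same direction: B = 3 × 1.61×10⁻⁴ = 4.84×10⁻⁴ T.

B ≈ 484 μT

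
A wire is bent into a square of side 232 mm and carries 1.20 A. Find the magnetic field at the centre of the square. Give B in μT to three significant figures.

Each side is a finite straight segment at perpendicular distance d = a/(2 tan(π/4)) = 0.116 m from the centre, with end-angles ±π/4.
One side contributes B₁ = (μ₀I/4πd)·2 sin(π/4) = 1.46×10⁻⁶ T.
All 4 sides add in the same direction: B = 4 × 1.46×10⁻⁶ = 5.85×10⁻⁶ T.

B ≈ 5.85 μT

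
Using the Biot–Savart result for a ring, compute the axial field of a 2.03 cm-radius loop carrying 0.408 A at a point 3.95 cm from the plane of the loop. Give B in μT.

On the axis of a circular loop, B = μ₀IR² / [2(R²+z²)^(3/2)].
R² + z² = (0.0203)² + (0.0395)² = 0.001972 m², and (R²+z²)^(3/2) = 8.76×10⁻⁵ m³.
B = (4π×10⁻⁷ × 0.408 × 0.0004121) / (2 × 8.76×10⁻⁵) = 1.21×10⁻⁶ T.

B ≈ 1.21 μT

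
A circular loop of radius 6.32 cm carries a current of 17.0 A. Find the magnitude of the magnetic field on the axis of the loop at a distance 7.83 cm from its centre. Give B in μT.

B ≈ 41.9 μT

On the axis of a circular loop, B = μ₀IR² / [2(R²+z²)^(3/2)].
R² + z² = (0.0632)² + (0.0783)² = 0.01013 m², and (R²+z²)^(3/2) = 1.02×10⁻³ m³.
B = (4π×10⁻⁷ × 17.0 × 0.003994) / (2 × 1.02×10⁻³) = 4.19×10⁻⁵ T.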